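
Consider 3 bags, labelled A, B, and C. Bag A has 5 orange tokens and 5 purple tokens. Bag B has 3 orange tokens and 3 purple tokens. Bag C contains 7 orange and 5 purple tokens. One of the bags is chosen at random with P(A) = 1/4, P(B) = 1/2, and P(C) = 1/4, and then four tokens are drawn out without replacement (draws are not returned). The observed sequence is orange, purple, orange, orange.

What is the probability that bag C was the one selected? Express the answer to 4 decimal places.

The likelihood of the observed sequence under each hypothesis: P(data | bag A) = (5/10)(5/9)(4/8)(3/7) = 0.059524; P(data | bag B) = (3/6)(3/5)(2/4)(1/3) = 0.05; P(data | bag C) = (7/12)(5/11)(6/10)(5/9) = 0.088384.
Weighting by the prior gives 1/4 · 0.059524 = 0.014881, 1/2 · 0.05 = 0.025, 1/4 · 0.088384 = 0.022096; summing to 0.061977.
Hence P(bag C | data) = (0.022096) / (0.061977) = 0.35652.

0.3565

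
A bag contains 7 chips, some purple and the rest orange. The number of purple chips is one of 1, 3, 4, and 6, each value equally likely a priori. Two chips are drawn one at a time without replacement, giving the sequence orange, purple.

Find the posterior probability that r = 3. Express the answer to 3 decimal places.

0.333

For each hypothesis, P(data | H) works out to: P(data | r = 1) = (6/7)(1/6) = 1/7; P(data | r = 3) = (4/7)(3/6) = 2/7; P(data | r = 4) = (3/7)(4/6) = 2/7; P(data | r = 6) = (1/7)(6/6) = 1/7.
Weighting by the prior gives 1/4 · 1/7 = 1/28, 1/4 · 2/7 = 1/14, 1/4 · 2/7 = 1/14, 1/4 · 1/7 = 1/28; summing to 3/14.
Therefore the posterior P(r = 3 | data) = (1/14) / (3/14) = 1/3.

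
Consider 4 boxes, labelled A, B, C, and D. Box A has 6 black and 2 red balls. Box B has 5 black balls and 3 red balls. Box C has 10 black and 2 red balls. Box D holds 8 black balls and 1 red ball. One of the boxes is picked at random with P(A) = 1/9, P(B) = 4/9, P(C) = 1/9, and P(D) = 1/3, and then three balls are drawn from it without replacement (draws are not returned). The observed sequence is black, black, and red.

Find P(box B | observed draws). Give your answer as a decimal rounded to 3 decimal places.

For each hypothesis, P(data | H) works out to: P(data | box A) = (6/8)(5/7)(2/6) = 0.17857; P(data | box B) = (5/8)(4/7)(3/6) = 0.17857; P(data | box C) = (10/12)(9/11)(2/10) = 0.13636; P(data | box D) = (8/9)(7/8)(1/7) = 0.11111.
Multiplying each by its prior: 1/9 · 0.17857 = 0.019841, 4/9 · 0.17857 = 0.079365, 1/9 · 0.13636 = 0.015152, 1/3 · 0.11111 = 0.037037; with total 0.15139.
Therefore the posterior P(box B | data) = (0.079365) / (0.15139) = 0.52423.

0.524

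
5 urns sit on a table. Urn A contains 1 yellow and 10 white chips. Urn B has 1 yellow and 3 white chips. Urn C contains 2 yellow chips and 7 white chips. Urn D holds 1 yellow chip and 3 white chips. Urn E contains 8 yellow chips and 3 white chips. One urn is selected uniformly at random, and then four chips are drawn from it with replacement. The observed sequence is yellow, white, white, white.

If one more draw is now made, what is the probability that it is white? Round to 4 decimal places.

0.7669

For each hypothesis, P(data | H) works out to: P(data | urn A) = (1/11)(10/11)(10/11)(10/11) = 0.068301; P(data | urn B) = (1/4)(3/4)(3/4)(3/4) = 0.10547; P(data | urn C) = (2/9)(7/9)(7/9)(7/9) = 0.10456; P(data | urn D) = (1/4)(3/4)(3/4)(3/4) = 0.10547; P(data | urn E) = (8/11)(3/11)(3/11)(3/11) = 0.014753.
Multiplying each by its prior: 1/5 · 0.068301 = 0.01366, 1/5 · 0.10547 = 0.021094, 1/5 · 0.10456 = 0.020911, 1/5 · 0.10547 = 0.021094, 1/5 · 0.014753 = 0.0029506; these sum to 0.07971.
The posterior is then P(urn A | data) = 0.17137, P(urn B | data) = 0.26463, P(urn C | data) = 0.26234, P(urn D | data) = 0.26463, P(urn E | data) = 0.037017.
Averaging over the posterior, P(white next | data) = (10/11)(0.17137) + (3/4)(0.26463) + (7/9)(0.26234) + (3/4)(0.26463) + (3/11)(0.037017) = 0.76688.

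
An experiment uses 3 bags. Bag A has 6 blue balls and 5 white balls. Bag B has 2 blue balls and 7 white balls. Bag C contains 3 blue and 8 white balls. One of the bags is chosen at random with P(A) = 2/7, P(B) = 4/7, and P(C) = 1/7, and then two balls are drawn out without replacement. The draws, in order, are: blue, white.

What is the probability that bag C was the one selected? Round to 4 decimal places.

0.1415

Compute the likelihood of the observed sequence for each case: P(data | bag A) = (6/11)(5/10) = 3/11; P(data | bag B) = (2/9)(7/8) = 7/36; P(data | bag C) = (3/11)(8/10) = 12/55.
Weighting by the prior gives 2/7 · 3/11 = 6/77, 4/7 · 7/36 = 1/9, 1/7 · 12/55 = 12/385; these sum to 109/495.
By Bayes' rule, P(bag C | data) = (12/385) / (109/495) = 108/763.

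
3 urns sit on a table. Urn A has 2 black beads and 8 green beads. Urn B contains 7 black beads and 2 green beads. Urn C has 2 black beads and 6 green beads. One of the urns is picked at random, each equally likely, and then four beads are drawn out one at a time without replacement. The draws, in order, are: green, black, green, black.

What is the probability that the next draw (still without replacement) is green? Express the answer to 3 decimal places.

Under each hypothesis, the probability of the observed sequence is: P(data | urn A) = (8/10)(2/9)(7/8)(1/7) = 1/45; P(data | urn B) = (2/9)(7/8)(1/7)(6/6) = 1/36; P(data | urn C) = (6/8)(2/7)(5/6)(1/5) = 1/28.
The prior-weighted likelihoods are 1/3 · 1/45 = 1/135, 1/3 · 1/36 = 1/108, 1/3 · 1/28 = 1/84; with total 1/35.
Dividing through by the total gives posterior P(urn A | data) = 7/27, P(urn B | data) = 35/108, P(urn C | data) = 5/12.
So P(green next | data) = Σ P(green next | H) P(H | data) = (1)(7/27) + (0)(35/108) + (1)(5/12) = 73/108.

0.676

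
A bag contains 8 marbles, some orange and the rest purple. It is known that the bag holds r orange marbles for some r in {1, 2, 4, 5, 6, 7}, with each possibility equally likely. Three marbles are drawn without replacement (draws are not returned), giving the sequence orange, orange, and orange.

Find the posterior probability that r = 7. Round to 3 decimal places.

Under each hypothesis, the probability of the observed sequence is: P(data | r = 1) = (1/8)(0/7) = 0; P(data | r = 2) = (2/8)(1/7)(0/6) = 0; P(data | r = 4) = (4/8)(3/7)(2/6) = 1/14; P(data | r = 5) = (5/8)(4/7)(3/6) = 5/28; P(data | r = 6) = (6/8)(5/7)(4/6) = 5/14; P(data | r = 7) = (7/8)(6/7)(5/6) = 5/8.
Weighting by the prior gives 1/6 · 0 = 0, 1/6 · 0 = 0, 1/6 · 1/14 = 1/84, 1/6 · 5/28 = 5/168, 1/6 · 5/14 = 5/84, 1/6 · 5/8 = 5/48; with total 23/112.
So P(r = 7 | data) = (5/48) / (23/112) = 35/69.

0.507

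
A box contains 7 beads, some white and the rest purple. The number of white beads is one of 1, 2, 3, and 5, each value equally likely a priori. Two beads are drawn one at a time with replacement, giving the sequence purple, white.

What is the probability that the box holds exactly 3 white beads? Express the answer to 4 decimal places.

0.3158

Compute the likelihood of the observed sequence for each case: P(data | r = 1) = (6/7)(1/7) = 6/49; P(data | r = 2) = (5/7)(2/7) = 10/49; P(data | r = 3) = (4/7)(3/7) = 12/49; P(data | r = 5) = (2/7)(5/7) = 10/49.
Weighting by the prior gives 1/4 · 6/49 = 3/98, 1/4 · 10/49 = 5/98, 1/4 · 12/49 = 3/49, 1/4 · 10/49 = 5/98; these sum to 19/98.
So P(r = 3 | data) = (3/49) / (19/98) = 6/19.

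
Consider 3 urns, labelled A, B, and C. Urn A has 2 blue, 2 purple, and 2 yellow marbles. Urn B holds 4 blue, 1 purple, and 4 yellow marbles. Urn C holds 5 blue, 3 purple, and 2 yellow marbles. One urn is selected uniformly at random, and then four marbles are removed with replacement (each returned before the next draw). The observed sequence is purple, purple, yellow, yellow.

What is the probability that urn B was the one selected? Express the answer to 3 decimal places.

0.133

For each hypothesis, P(data | H) works out to: P(data | urn A) = (2/6)(2/6)(2/6)(2/6) = 0.012346; P(data | urn B) = (1/9)(1/9)(4/9)(4/9) = 0.0024387; P(data | urn C) = (3/10)(3/10)(2/10)(2/10) = 0.0036.
The prior-weighted likelihoods are 1/3 · 0.012346 = 0.0041152, 1/3 · 0.0024387 = 0.00081288, 1/3 · 0.0036 = 0.0012; these sum to 0.0061281.
Hence P(urn B | data) = (0.00081288) / (0.0061281) = 0.13265.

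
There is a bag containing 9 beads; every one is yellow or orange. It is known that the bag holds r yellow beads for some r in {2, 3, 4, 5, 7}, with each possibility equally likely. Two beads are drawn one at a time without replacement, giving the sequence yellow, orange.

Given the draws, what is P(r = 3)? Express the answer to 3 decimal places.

Under each hypothesis, the probability of the observed sequence is: P(data | r = 2) = (2/9)(7/8) = 7/36; P(data | r = 3) = (3/9)(6/8) = 1/4; P(data | r = 4) = (4/9)(5/8) = 5/18; P(data | r = 5) = (5/9)(4/8) = 5/18; P(data | r = 7) = (7/9)(2/8) = 7/36.
The prior-weighted likelihoods are 1/5 · 7/36 = 7/180, 1/5 · 1/4 = 1/20, 1/5 · 5/18 = 1/18, 1/5 · 5/18 = 1/18, 1/5 · 7/36 = 7/180; these sum to 43/180.
So P(r = 3 | data) = (1/20) / (43/180) = 9/43.

0.209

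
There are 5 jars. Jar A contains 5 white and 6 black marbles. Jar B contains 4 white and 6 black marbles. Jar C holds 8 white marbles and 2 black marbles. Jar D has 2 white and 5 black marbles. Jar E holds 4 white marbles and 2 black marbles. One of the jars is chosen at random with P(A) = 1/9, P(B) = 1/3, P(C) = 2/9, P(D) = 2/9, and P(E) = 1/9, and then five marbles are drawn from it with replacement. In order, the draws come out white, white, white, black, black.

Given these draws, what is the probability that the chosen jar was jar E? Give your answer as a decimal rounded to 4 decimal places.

0.1691

Compute the likelihood of the observed sequence for each case: P(data | jar A) = (5/11)(5/11)(5/11)(6/11)(6/11) = 0.027941; P(data | jar B) = (4/10)(4/10)(4/10)(6/10)(6/10) = 0.02304; P(data | jar C) = (8/10)(8/10)(8/10)(2/10)(2/10) = 0.02048; P(data | jar D) = (2/7)(2/7)(2/7)(5/7)(5/7) = 0.0119; P(data | jar E) = (4/6)(4/6)(4/6)(2/6)(2/6) = 0.032922.
Multiplying each by its prior: 1/9 · 0.027941 = 0.0031046, 1/3 · 0.02304 = 0.00768, 2/9 · 0.02048 = 0.0045511, 2/9 · 0.0119 = 0.0026444, 1/9 · 0.032922 = 0.003658; these sum to 0.021638.
So P(jar E | data) = (0.003658) / (0.021638) = 0.16905.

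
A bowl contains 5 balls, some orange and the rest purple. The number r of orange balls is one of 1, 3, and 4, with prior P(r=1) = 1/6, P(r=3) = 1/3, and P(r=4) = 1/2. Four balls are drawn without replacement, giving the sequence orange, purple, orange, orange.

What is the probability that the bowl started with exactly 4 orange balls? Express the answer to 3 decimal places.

Under each hypothesis, the probability of the observed sequence is: P(data | r = 1) = (1/5)(4/4)(0/3) = 0; P(data | r = 3) = (3/5)(2/4)(2/3)(1/2) = 1/10; P(data | r = 4) = (4/5)(1/4)(3/3)(2/2) = 1/5.
Weighting by the prior gives 1/6 · 0 = 0, 1/3 · 1/10 = 1/30, 1/2 · 1/5 = 1/10; summing to 2/15.
So P(r = 4 | data) = (1/10) / (2/15) = 3/4.

0.750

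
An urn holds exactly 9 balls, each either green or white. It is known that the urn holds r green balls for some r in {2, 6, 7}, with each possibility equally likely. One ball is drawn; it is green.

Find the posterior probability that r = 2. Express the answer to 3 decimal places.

0.133

Under each hypothesis, the probability of this draw is: P(data | r = 2) = (2/9) = 2/9; P(data | r = 6) = (6/9) = 2/3; P(data | r = 7) = (7/9) = 7/9.
Weighting by the prior gives 1/3 · 2/9 = 2/27, 1/3 · 2/3 = 2/9, 1/3 · 7/9 = 7/27; with total 5/9.
So P(r = 2 | data) = (2/27) / (5/9) = 2/15.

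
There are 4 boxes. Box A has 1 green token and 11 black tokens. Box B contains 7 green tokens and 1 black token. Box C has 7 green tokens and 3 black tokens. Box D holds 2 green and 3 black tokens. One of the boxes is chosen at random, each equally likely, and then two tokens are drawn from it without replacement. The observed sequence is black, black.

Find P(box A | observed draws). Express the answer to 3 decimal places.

The likelihood of the observed sequence under each hypothesis: P(data | box A) = (11/12)(10/11) = 5/6; P(data | box B) = (1/8)(0/7) = 0; P(data | box C) = (3/10)(2/9) = 1/15; P(data | box D) = (3/5)(2/4) = 3/10.
Weighting by the prior gives 1/4 · 5/6 = 5/24, 1/4 · 0 = 0, 1/4 · 1/15 = 1/60, 1/4 · 3/10 = 3/40; summing to 3/10.
By Bayes' rule, P(box A | data) = (5/24) / (3/10) = 25/36.

0.694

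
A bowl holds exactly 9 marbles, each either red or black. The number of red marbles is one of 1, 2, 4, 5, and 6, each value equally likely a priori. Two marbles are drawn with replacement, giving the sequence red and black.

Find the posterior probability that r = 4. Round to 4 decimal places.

0.2500

The likelihood of the observed sequence under each hypothesis: P(data | r = 1) = (1/9)(8/9) = 8/81; P(data | r = 2) = (2/9)(7/9) = 14/81; P(data | r = 4) = (4/9)(5/9) = 20/81; P(data | r = 5) = (5/9)(4/9) = 20/81; P(data | r = 6) = (6/9)(3/9) = 2/9.
The prior-weighted likelihoods are 1/5 · 8/81 = 8/405, 1/5 · 14/81 = 14/405, 1/5 · 20/81 = 4/81, 1/5 · 20/81 = 4/81, 1/5 · 2/9 = 2/45; with total 16/81.
Hence P(r = 4 | data) = (4/81) / (16/81) = 1/4.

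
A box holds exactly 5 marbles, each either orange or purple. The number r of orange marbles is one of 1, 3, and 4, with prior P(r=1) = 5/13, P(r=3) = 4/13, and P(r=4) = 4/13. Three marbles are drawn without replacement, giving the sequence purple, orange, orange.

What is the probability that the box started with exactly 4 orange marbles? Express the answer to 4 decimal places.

0.5000

Under each hypothesis, the probability of the observed sequence is: P(data | r = 1) = (4/5)(1/4)(0/3) = 0; P(data | r = 3) = (2/5)(3/4)(2/3) = 1/5; P(data | r = 4) = (1/5)(4/4)(3/3) = 1/5.
Multiplying each by its prior: 5/13 · 0 = 0, 4/13 · 1/5 = 4/65, 4/13 · 1/5 = 4/65; these sum to 8/65.
So P(r = 4 | data) = (4/65) / (8/65) = 1/2.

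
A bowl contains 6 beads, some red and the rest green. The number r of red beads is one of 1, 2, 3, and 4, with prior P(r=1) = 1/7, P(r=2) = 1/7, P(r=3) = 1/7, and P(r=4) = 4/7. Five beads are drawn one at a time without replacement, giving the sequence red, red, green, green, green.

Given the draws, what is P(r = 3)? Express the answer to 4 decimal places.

0.4286

The likelihood of the observed sequence under each hypothesis: P(data | r = 1) = (1/6)(0/5) = 0; P(data | r = 2) = (2/6)(1/5)(4/4)(3/3)(2/2) = 1/15; P(data | r = 3) = (3/6)(2/5)(3/4)(2/3)(1/2) = 1/20; P(data | r = 4) = (4/6)(3/5)(2/4)(1/3)(0/2) = 0.
Weighting by the prior gives 1/7 · 0 = 0, 1/7 · 1/15 = 1/105, 1/7 · 1/20 = 1/140, 4/7 · 0 = 0; these sum to 1/60.
So P(r = 3 | data) = (1/140) / (1/60) = 3/7.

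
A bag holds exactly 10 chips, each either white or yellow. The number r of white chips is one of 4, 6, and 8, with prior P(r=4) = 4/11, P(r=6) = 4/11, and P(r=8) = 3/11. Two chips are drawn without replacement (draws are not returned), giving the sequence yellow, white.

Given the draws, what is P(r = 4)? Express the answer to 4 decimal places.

0.4000

Under each hypothesis, the probability of the observed sequence is: P(data | r = 4) = (6/10)(4/9) = 4/15; P(data | r = 6) = (4/10)(6/9) = 4/15; P(data | r = 8) = (2/10)(8/9) = 8/45.
Weighting by the prior gives 4/11 · 4/15 = 16/165, 4/11 · 4/15 = 16/165, 3/11 · 8/45 = 8/165; these sum to 8/33.
By Bayes' rule, P(r = 4 | data) = (16/165) / (8/33) = 2/5.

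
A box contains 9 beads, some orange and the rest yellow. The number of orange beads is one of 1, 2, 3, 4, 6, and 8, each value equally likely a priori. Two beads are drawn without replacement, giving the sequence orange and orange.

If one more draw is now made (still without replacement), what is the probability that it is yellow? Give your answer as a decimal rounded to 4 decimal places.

Under each hypothesis, the probability of the observed sequence is: P(data | r = 1) = (1/9)(0/8) = 0; P(data | r = 2) = (2/9)(1/8) = 1/36; P(data | r = 3) = (3/9)(2/8) = 1/12; P(data | r = 4) = (4/9)(3/8) = 1/6; P(data | r = 6) = (6/9)(5/8) = 5/12; P(data | r = 8) = (8/9)(7/8) = 7/9.
Weighting by the prior gives 1/6 · 0 = 0, 1/6 · 1/36 = 1/216, 1/6 · 1/12 = 1/72, 1/6 · 1/6 = 1/36, 1/6 · 5/12 = 5/72, 1/6 · 7/9 = 7/54; summing to 53/216.
Normalising, the posterior is P(r = 1 | data) = 0, P(r = 2 | data) = 1/53, P(r = 3 | data) = 3/53, P(r = 4 | data) = 6/53, P(r = 6 | data) = 15/53, P(r = 8 | data) = 28/53.
The predictive probability is P(yellow next | data) = (1)(1/53) + (6/7)(3/53) + (5/7)(6/53) + (3/7)(15/53) + (1/7)(28/53) = 128/371.

0.3450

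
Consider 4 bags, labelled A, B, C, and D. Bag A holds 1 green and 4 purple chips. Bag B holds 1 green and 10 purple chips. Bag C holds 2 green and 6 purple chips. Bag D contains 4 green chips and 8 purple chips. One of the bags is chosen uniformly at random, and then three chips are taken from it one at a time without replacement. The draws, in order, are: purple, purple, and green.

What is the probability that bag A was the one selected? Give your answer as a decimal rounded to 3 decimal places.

The likelihood of the observed sequence under each hypothesis: P(data | bag A) = (4/5)(3/4)(1/3) = 0.2; P(data | bag B) = (10/11)(9/10)(1/9) = 0.090909; P(data | bag C) = (6/8)(5/7)(2/6) = 0.17857; P(data | bag D) = (8/12)(7/11)(4/10) = 0.1697.
Weighting by the prior gives 1/4 · 0.2 = 0.05, 1/4 · 0.090909 = 0.022727, 1/4 · 0.17857 = 0.044643, 1/4 · 0.1697 = 0.042424; with total 0.15979.
By Bayes' rule, P(bag A | data) = (0.05) / (0.15979) = 0.3129.

0.313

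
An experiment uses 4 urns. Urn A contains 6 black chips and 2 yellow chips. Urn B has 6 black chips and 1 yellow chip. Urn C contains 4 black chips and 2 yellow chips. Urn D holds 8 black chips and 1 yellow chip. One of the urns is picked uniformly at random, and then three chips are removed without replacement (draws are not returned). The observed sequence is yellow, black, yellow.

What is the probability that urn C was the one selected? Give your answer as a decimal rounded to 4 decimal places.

0.6512

The likelihood of the observed sequence under each hypothesis: P(data | urn A) = (2/8)(6/7)(1/6) = 0.035714; P(data | urn B) = (1/7)(6/6)(0/5) = 0; P(data | urn C) = (2/6)(4/5)(1/4) = 0.066667; P(data | urn D) = (1/9)(8/8)(0/7) = 0.
Multiplying each by its prior: 1/4 · 0.035714 = 0.0089286, 1/4 · 0 = 0, 1/4 · 0.066667 = 0.016667, 1/4 · 0 = 0; with total 0.025595.
So P(urn C | data) = (0.016667) / (0.025595) = 0.65116.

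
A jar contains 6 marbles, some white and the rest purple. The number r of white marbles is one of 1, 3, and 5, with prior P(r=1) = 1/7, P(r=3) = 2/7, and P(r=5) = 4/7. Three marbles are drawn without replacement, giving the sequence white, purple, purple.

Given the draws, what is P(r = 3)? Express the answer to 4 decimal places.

0.6429

Compute the likelihood of the observed sequence for each case: P(data | r = 1) = (1/6)(5/5)(4/4) = 1/6; P(data | r = 3) = (3/6)(3/5)(2/4) = 3/20; P(data | r = 5) = (5/6)(1/5)(0/4) = 0.
The prior-weighted likelihoods are 1/7 · 1/6 = 1/42, 2/7 · 3/20 = 3/70, 4/7 · 0 = 0; these sum to 1/15.
So P(r = 3 | data) = (3/70) / (1/15) = 9/14.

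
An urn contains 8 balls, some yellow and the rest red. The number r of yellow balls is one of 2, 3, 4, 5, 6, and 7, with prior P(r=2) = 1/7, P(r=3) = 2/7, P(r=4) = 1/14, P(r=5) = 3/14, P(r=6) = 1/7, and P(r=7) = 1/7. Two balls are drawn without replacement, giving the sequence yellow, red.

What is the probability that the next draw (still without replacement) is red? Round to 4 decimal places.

0.4754

The likelihood of the observed sequence under each hypothesis: P(data | r = 2) = (2/8)(6/7) = 3/14; P(data | r = 3) = (3/8)(5/7) = 15/56; P(data | r = 4) = (4/8)(4/7) = 2/7; P(data | r = 5) = (5/8)(3/7) = 15/56; P(data | r = 6) = (6/8)(2/7) = 3/14; P(data | r = 7) = (7/8)(1/7) = 1/8.
Multiplying each by its prior: 1/7 · 3/14 = 3/98, 2/7 · 15/56 = 15/196, 1/14 · 2/7 = 1/49, 3/14 · 15/56 = 45/784, 1/7 · 3/14 = 3/98, 1/7 · 1/8 = 1/56; these sum to 183/784.
Normalising, the posterior is P(r = 2 | data) = 8/61, P(r = 3 | data) = 20/61, P(r = 4 | data) = 16/183, P(r = 5 | data) = 15/61, P(r = 6 | data) = 8/61, P(r = 7 | data) = 14/183.
The predictive probability is P(red next | data) = (5/6)(8/61) + (2/3)(20/61) + (1/2)(16/183) + (1/3)(15/61) + (1/6)(8/61) + (0)(14/183) = 29/61.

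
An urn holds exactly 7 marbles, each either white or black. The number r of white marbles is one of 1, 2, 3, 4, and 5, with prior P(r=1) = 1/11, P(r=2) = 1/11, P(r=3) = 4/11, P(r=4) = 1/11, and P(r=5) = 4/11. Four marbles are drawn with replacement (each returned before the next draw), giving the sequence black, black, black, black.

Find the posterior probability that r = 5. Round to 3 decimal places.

For each hypothesis, P(data | H) works out to: P(data | r = 1) = (6/7)(6/7)(6/7)(6/7) = 0.53978; P(data | r = 2) = (5/7)(5/7)(5/7)(5/7) = 0.26031; P(data | r = 3) = (4/7)(4/7)(4/7)(4/7) = 0.10662; P(data | r = 4) = (3/7)(3/7)(3/7)(3/7) = 0.033736; P(data | r = 5) = (2/7)(2/7)(2/7)(2/7) = 0.0066639.
Weighting by the prior gives 1/11 · 0.53978 = 0.04907, 1/11 · 0.26031 = 0.023664, 4/11 · 0.10662 = 0.038772, 1/11 · 0.033736 = 0.0030669, 4/11 · 0.0066639 = 0.0024232; these sum to 0.117.
So P(r = 5 | data) = (0.0024232) / (0.117) = 0.020712.

0.021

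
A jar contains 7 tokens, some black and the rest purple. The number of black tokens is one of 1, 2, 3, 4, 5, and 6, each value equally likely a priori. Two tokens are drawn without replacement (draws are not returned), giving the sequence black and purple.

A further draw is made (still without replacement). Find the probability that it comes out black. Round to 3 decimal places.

0.500

Under each hypothesis, the probability of the observed sequence is: P(data | r = 1) = (1/7)(6/6) = 1/7; P(data | r = 2) = (2/7)(5/6) = 5/21; P(data | r = 3) = (3/7)(4/6) = 2/7; P(data | r = 4) = (4/7)(3/6) = 2/7; P(data | r = 5) = (5/7)(2/6) = 5/21; P(data | r = 6) = (6/7)(1/6) = 1/7.
The prior-weighted likelihoods are 1/6 · 1/7 = 1/42, 1/6 · 5/21 = 5/126, 1/6 · 2/7 = 1/21, 1/6 · 2/7 = 1/21, 1/6 · 5/21 = 5/126, 1/6 · 1/7 = 1/42; with total 2/9.
The posterior is then P(r = 1 | data) = 3/28, P(r = 2 | data) = 5/28, P(r = 3 | data) = 3/14, P(r = 4 | data) = 3/14, P(r = 5 | data) = 5/28, P(r = 6 | data) = 3/28.
So P(black next | data) = Σ P(black next | H) P(H | data) = (0)(3/28) + (1/5)(5/28) + (2/5)(3/14) + (3/5)(3/14) + (4/5)(5/28) + (1)(3/28) = 1/2.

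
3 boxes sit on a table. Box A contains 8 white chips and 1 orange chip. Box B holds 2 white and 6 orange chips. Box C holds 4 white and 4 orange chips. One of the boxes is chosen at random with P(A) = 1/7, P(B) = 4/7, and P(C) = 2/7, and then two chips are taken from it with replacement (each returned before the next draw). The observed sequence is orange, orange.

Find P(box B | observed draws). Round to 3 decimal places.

0.815

Under each hypothesis, the probability of the observed sequence is: P(data | box A) = (1/9)(1/9) = 0.012346; P(data | box B) = (6/8)(6/8) = 0.5625; P(data | box C) = (4/8)(4/8) = 0.25.
Weighting by the prior gives 1/7 · 0.012346 = 0.0017637, 4/7 · 0.5625 = 0.32143, 2/7 · 0.25 = 0.071429; with total 0.39462.
So P(box B | data) = (0.32143) / (0.39462) = 0.81453.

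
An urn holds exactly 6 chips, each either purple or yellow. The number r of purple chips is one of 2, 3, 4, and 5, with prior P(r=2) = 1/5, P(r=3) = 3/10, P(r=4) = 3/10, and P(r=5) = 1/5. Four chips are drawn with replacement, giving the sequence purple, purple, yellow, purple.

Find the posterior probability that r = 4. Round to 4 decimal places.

Compute the likelihood of the observed sequence for each case: P(data | r = 2) = (2/6)(2/6)(4/6)(2/6) = 0.024691; P(data | r = 3) = (3/6)(3/6)(3/6)(3/6) = 0.0625; P(data | r = 4) = (4/6)(4/6)(2/6)(4/6) = 0.098765; P(data | r = 5) = (5/6)(5/6)(1/6)(5/6) = 0.096451.
Multiplying each by its prior: 1/5 · 0.024691 = 0.0049383, 3/10 · 0.0625 = 0.01875, 3/10 · 0.098765 = 0.02963, 1/5 · 0.096451 = 0.01929; with total 0.072608.
Hence P(r = 4 | data) = (0.02963) / (0.072608) = 0.40808.

0.4081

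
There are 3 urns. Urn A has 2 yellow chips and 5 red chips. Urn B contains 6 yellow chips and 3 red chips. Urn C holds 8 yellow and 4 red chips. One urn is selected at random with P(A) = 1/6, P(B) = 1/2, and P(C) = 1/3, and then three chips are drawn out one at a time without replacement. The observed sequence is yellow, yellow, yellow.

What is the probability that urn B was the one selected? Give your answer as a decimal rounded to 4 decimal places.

Under each hypothesis, the probability of the observed sequence is: P(data | urn A) = (2/7)(1/6)(0/5) = 0; P(data | urn B) = (6/9)(5/8)(4/7) = 5/21; P(data | urn C) = (8/12)(7/11)(6/10) = 14/55.
The prior-weighted likelihoods are 1/6 · 0 = 0, 1/2 · 5/21 = 5/42, 1/3 · 14/55 = 14/165; these sum to 157/770.
Therefore the posterior P(urn B | data) = (5/42) / (157/770) = 275/471.

0.5839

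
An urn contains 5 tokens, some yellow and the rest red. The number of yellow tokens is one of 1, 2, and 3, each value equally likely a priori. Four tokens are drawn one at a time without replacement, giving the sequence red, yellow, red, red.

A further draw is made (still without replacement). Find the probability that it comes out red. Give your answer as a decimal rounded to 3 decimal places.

Compute the likelihood of the observed sequence for each case: P(data | r = 1) = (4/5)(1/4)(3/3)(2/2) = 1/5; P(data | r = 2) = (3/5)(2/4)(2/3)(1/2) = 1/10; P(data | r = 3) = (2/5)(3/4)(1/3)(0/2) = 0.
Multiplying each by its prior: 1/3 · 1/5 = 1/15, 1/3 · 1/10 = 1/30, 1/3 · 0 = 0; these sum to 1/10.
Normalising, the posterior is P(r = 1 | data) = 2/3, P(r = 2 | data) = 1/3, P(r = 3 | data) = 0.
Averaging over the posterior, P(red next | data) = (1)(2/3) + (0)(1/3) = 2/3.

0.667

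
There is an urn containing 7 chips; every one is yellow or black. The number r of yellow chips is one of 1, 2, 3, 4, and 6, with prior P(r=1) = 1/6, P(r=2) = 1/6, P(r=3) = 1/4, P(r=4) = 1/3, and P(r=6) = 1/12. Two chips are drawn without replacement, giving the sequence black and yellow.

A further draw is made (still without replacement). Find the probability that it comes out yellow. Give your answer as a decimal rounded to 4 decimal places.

0.4361

The likelihood of the observed sequence under each hypothesis: P(data | r = 1) = (6/7)(1/6) = 1/7; P(data | r = 2) = (5/7)(2/6) = 5/21; P(data | r = 3) = (4/7)(3/6) = 2/7; P(data | r = 4) = (3/7)(4/6) = 2/7; P(data | r = 6) = (1/7)(6/6) = 1/7.
Multiplying each by its prior: 1/6 · 1/7 = 1/42, 1/6 · 5/21 = 5/126, 1/4 · 2/7 = 1/14, 1/3 · 2/7 = 2/21, 1/12 · 1/7 = 1/84; summing to 61/252.
The posterior is then P(r = 1 | data) = 6/61, P(r = 2 | data) = 10/61, P(r = 3 | data) = 18/61, P(r = 4 | data) = 24/61, P(r = 6 | data) = 3/61.
Averaging over the posterior, P(yellow next | data) = (0)(6/61) + (1/5)(10/61) + (2/5)(18/61) + (3/5)(24/61) + (1)(3/61) = 133/305.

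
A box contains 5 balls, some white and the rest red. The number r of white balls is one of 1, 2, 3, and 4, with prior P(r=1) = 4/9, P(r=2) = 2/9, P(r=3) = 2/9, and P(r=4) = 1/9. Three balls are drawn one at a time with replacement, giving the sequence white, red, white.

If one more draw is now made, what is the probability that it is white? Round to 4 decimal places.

Compute the likelihood of the observed sequence for each case: P(data | r = 1) = (1/5)(4/5)(1/5) = 0.032; P(data | r = 2) = (2/5)(3/5)(2/5) = 0.096; P(data | r = 3) = (3/5)(2/5)(3/5) = 0.144; P(data | r = 4) = (4/5)(1/5)(4/5) = 0.128.
The prior-weighted likelihoods are 4/9 · 0.032 = 0.014222, 2/9 · 0.096 = 0.021333, 2/9 · 0.144 = 0.032, 1/9 · 0.128 = 0.014222; summing to 0.081778.
Dividing through by the total gives posterior P(r = 1 | data) = 0.17391, P(r = 2 | data) = 0.26087, P(r = 3 | data) = 0.3913, P(r = 4 | data) = 0.17391.
So P(white next | data) = Σ P(white next | H) P(H | data) = (1/5)(0.17391) + (2/5)(0.26087) + (3/5)(0.3913) + (4/5)(0.17391) = 0.51304.

0.5130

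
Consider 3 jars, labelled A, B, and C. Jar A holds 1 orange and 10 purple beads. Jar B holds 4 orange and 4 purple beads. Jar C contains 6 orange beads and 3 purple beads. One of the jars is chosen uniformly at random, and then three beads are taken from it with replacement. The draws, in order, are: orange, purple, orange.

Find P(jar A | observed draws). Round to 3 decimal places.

0.027

Compute the likelihood of the observed sequence for each case: P(data | jar A) = (1/11)(10/11)(1/11) = 0.0075131; P(data | jar B) = (4/8)(4/8)(4/8) = 0.125; P(data | jar C) = (6/9)(3/9)(6/9) = 0.14815.
Multiplying each by its prior: 1/3 · 0.0075131 = 0.0025044, 1/3 · 0.125 = 0.041667, 1/3 · 0.14815 = 0.049383; with total 0.093554.
So P(jar A | data) = (0.0025044) / (0.093554) = 0.026769.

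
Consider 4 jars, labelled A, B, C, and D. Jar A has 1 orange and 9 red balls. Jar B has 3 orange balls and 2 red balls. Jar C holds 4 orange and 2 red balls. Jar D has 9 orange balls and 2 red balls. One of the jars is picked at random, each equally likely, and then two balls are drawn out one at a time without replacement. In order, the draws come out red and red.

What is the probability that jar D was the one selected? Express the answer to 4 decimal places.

0.0185

Compute the likelihood of the observed sequence for each case: P(data | jar A) = (9/10)(8/9) = 4/5; P(data | jar B) = (2/5)(1/4) = 1/10; P(data | jar C) = (2/6)(1/5) = 1/15; P(data | jar D) = (2/11)(1/10) = 1/55.
Weighting by the prior gives 1/4 · 4/5 = 1/5, 1/4 · 1/10 = 1/40, 1/4 · 1/15 = 1/60, 1/4 · 1/55 = 1/220; these sum to 65/264.
By Bayes' rule, P(jar D | data) = (1/220) / (65/264) = 6/325.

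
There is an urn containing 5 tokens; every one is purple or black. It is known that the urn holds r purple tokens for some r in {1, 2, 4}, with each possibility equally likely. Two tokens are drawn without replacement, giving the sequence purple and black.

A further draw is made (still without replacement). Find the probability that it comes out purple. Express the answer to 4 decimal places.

Compute the likelihood of the observed sequence for each case: P(data | r = 1) = (1/5)(4/4) = 1/5; P(data | r = 2) = (2/5)(3/4) = 3/10; P(data | r = 4) = (4/5)(1/4) = 1/5.
Multiplying each by its prior: 1/3 · 1/5 = 1/15, 1/3 · 3/10 = 1/10, 1/3 · 1/5 = 1/15; these sum to 7/30.
The posterior is then P(r = 1 | data) = 2/7, P(r = 2 | data) = 3/7, P(r = 4 | data) = 2/7.
So P(purple next | data) = Σ P(purple next | H) P(H | data) = (0)(2/7) + (1/3)(3/7) + (1)(2/7) = 3/7.

0.4286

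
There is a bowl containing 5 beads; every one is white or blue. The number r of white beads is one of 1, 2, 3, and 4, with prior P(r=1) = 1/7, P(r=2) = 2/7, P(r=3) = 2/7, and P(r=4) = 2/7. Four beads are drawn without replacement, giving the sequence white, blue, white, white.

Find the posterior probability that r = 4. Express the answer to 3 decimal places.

0.667

For each hypothesis, P(data | H) works out to: P(data | r = 1) = (1/5)(4/4)(0/3) = 0; P(data | r = 2) = (2/5)(3/4)(1/3)(0/2) = 0; P(data | r = 3) = (3/5)(2/4)(2/3)(1/2) = 1/10; P(data | r = 4) = (4/5)(1/4)(3/3)(2/2) = 1/5.
Multiplying each by its prior: 1/7 · 0 = 0, 2/7 · 0 = 0, 2/7 · 1/10 = 1/35, 2/7 · 1/5 = 2/35; with total 3/35.
Hence P(r = 4 | data) = (2/35) / (3/35) = 2/3.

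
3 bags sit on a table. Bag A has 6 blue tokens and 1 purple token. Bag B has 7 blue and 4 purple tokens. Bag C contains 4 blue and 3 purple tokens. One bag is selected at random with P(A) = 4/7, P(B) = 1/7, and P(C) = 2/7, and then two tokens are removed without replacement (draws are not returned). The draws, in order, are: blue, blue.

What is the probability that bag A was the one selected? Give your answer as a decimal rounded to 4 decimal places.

For each hypothesis, P(data | H) works out to: P(data | bag A) = (6/7)(5/6) = 0.71429; P(data | bag B) = (7/11)(6/10) = 0.38182; P(data | bag C) = (4/7)(3/6) = 0.28571.
Multiplying each by its prior: 4/7 · 0.71429 = 0.40816, 1/7 · 0.38182 = 0.054545, 2/7 · 0.28571 = 0.081633; summing to 0.54434.
Therefore the posterior P(bag A | data) = (0.40816) / (0.54434) = 0.74983.

0.7498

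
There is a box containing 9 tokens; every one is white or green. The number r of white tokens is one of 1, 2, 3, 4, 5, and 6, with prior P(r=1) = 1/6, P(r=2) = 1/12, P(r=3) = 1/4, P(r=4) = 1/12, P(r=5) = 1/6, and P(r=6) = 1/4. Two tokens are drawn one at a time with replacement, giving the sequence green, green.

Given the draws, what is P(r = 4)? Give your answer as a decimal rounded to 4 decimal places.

0.0678

Under each hypothesis, the probability of the observed sequence is: P(data | r = 1) = (8/9)(8/9) = 64/81; P(data | r = 2) = (7/9)(7/9) = 49/81; P(data | r = 3) = (6/9)(6/9) = 4/9; P(data | r = 4) = (5/9)(5/9) = 25/81; P(data | r = 5) = (4/9)(4/9) = 16/81; P(data | r = 6) = (3/9)(3/9) = 1/9.
The prior-weighted likelihoods are 1/6 · 64/81 = 32/243, 1/12 · 49/81 = 49/972, 1/4 · 4/9 = 1/9, 1/12 · 25/81 = 25/972, 1/6 · 16/81 = 8/243, 1/4 · 1/9 = 1/36; these sum to 41/108.
Therefore the posterior P(r = 4 | data) = (25/972) / (41/108) = 25/369.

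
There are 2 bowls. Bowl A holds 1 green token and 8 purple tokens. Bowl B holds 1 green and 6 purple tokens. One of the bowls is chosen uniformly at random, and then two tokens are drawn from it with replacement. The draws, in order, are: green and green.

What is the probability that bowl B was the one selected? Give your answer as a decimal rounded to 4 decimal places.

0.6231

Under each hypothesis, the probability of the observed sequence is: P(data | bowl A) = (1/9)(1/9) = 0.012346; P(data | bowl B) = (1/7)(1/7) = 0.020408.
Multiplying each by its prior: 1/2 · 0.012346 = 0.0061728, 1/2 · 0.020408 = 0.010204; with total 0.016377.
Hence P(bowl B | data) = (0.010204) / (0.016377) = 0.62308.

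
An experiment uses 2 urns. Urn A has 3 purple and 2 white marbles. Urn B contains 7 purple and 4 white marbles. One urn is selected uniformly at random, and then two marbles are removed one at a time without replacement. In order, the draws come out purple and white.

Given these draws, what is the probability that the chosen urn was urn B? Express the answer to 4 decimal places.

0.4590

The likelihood of the observed sequence under each hypothesis: P(data | urn A) = (3/5)(2/4) = 3/10; P(data | urn B) = (7/11)(4/10) = 14/55.
The prior-weighted likelihoods are 1/2 · 3/10 = 3/20, 1/2 · 14/55 = 7/55; with total 61/220.
By Bayes' rule, P(urn B | data) = (7/55) / (61/220) = 28/61.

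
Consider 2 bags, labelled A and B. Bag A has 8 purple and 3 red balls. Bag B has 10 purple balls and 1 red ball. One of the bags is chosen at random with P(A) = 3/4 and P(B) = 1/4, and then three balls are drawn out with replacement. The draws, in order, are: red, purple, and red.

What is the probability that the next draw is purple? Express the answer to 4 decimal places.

Under each hypothesis, the probability of the observed sequence is: P(data | bag A) = (3/11)(8/11)(3/11) = 0.054095; P(data | bag B) = (1/11)(10/11)(1/11) = 0.0075131.
Weighting by the prior gives 3/4 · 0.054095 = 0.040571, 1/4 · 0.0075131 = 0.0018783; summing to 0.042449.
The posterior is then P(bag A | data) = 0.95575, P(bag B | data) = 0.044248.
The predictive probability is P(purple next | data) = (8/11)(0.95575) + (10/11)(0.044248) = 0.73532.

0.7353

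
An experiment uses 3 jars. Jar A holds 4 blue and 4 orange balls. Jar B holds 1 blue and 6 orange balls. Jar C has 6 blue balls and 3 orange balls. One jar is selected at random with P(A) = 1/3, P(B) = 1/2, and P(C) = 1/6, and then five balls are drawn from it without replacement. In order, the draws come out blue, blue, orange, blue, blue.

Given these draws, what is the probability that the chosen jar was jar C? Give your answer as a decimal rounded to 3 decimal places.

Under each hypothesis, the probability of the observed sequence is: P(data | jar A) = (4/8)(3/7)(4/6)(2/5)(1/4) = 1/70; P(data | jar B) = (1/7)(0/6) = 0; P(data | jar C) = (6/9)(5/8)(3/7)(4/6)(3/5) = 1/14.
Multiplying each by its prior: 1/3 · 1/70 = 1/210, 1/2 · 0 = 0, 1/6 · 1/14 = 1/84; summing to 1/60.
So P(jar C | data) = (1/84) / (1/60) = 5/7.

0.714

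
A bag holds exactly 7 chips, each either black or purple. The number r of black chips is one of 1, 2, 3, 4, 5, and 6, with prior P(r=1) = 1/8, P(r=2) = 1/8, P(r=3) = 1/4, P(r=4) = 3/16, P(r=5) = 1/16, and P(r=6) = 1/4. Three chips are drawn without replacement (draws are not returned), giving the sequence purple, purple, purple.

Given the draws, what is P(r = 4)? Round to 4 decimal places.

0.0380

Under each hypothesis, the probability of the observed sequence is: P(data | r = 1) = (6/7)(5/6)(4/5) = 4/7; P(data | r = 2) = (5/7)(4/6)(3/5) = 2/7; P(data | r = 3) = (4/7)(3/6)(2/5) = 4/35; P(data | r = 4) = (3/7)(2/6)(1/5) = 1/35; P(data | r = 5) = (2/7)(1/6)(0/5) = 0; P(data | r = 6) = (1/7)(0/6) = 0.
Multiplying each by its prior: 1/8 · 4/7 = 1/14, 1/8 · 2/7 = 1/28, 1/4 · 4/35 = 1/35, 3/16 · 1/35 = 3/560, 1/16 · 0 = 0, 1/4 · 0 = 0; summing to 79/560.
So P(r = 4 | data) = (3/560) / (79/560) = 3/79.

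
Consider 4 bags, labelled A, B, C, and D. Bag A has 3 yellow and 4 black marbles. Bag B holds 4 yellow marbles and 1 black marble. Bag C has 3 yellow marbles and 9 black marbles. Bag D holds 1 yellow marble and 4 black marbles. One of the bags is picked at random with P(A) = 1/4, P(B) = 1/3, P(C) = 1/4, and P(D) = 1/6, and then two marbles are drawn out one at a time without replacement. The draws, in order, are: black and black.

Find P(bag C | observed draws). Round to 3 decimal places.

Under each hypothesis, the probability of the observed sequence is: P(data | bag A) = (4/7)(3/6) = 2/7; P(data | bag B) = (1/5)(0/4) = 0; P(data | bag C) = (9/12)(8/11) = 6/11; P(data | bag D) = (4/5)(3/4) = 3/5.
The prior-weighted likelihoods are 1/4 · 2/7 = 1/14, 1/3 · 0 = 0, 1/4 · 6/11 = 3/22, 1/6 · 3/5 = 1/10; summing to 237/770.
By Bayes' rule, P(bag C | data) = (3/22) / (237/770) = 35/79.

0.443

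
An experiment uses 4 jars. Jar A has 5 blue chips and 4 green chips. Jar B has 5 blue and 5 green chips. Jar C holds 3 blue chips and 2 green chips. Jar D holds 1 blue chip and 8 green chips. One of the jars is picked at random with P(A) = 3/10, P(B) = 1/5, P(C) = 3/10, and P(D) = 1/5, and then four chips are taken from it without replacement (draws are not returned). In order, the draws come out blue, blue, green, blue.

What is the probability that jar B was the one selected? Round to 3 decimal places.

0.181

Under each hypothesis, the probability of the observed sequence is: P(data | jar A) = (5/9)(4/8)(4/7)(3/6) = 5/63; P(data | jar B) = (5/10)(4/9)(5/8)(3/7) = 5/84; P(data | jar C) = (3/5)(2/4)(2/3)(1/2) = 1/10; P(data | jar D) = (1/9)(0/8) = 0.
The prior-weighted likelihoods are 3/10 · 5/63 = 1/42, 1/5 · 5/84 = 1/84, 3/10 · 1/10 = 3/100, 1/5 · 0 = 0; with total 23/350.
By Bayes' rule, P(jar B | data) = (1/84) / (23/350) = 25/138.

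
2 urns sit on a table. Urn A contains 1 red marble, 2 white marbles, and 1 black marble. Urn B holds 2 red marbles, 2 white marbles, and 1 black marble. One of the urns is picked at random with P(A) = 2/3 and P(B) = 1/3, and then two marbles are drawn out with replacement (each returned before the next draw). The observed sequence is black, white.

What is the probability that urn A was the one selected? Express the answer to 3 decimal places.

Under each hypothesis, the probability of the observed sequence is: P(data | urn A) = (1/4)(2/4) = 1/8; P(data | urn B) = (1/5)(2/5) = 2/25.
Multiplying each by its prior: 2/3 · 1/8 = 1/12, 1/3 · 2/25 = 2/75; summing to 11/100.
Hence P(urn A | data) = (1/12) / (11/100) = 25/33.

0.758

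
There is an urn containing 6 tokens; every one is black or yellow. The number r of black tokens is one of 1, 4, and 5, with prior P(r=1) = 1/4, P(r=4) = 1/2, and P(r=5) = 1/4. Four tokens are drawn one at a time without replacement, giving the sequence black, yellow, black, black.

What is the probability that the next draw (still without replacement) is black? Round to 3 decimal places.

0.692

For each hypothesis, P(data | H) works out to: P(data | r = 1) = (1/6)(5/5)(0/4) = 0; P(data | r = 4) = (4/6)(2/5)(3/4)(2/3) = 2/15; P(data | r = 5) = (5/6)(1/5)(4/4)(3/3) = 1/6.
Multiplying each by its prior: 1/4 · 0 = 0, 1/2 · 2/15 = 1/15, 1/4 · 1/6 = 1/24; these sum to 13/120.
The posterior is then P(r = 1 | data) = 0, P(r = 4 | data) = 8/13, P(r = 5 | data) = 5/13.
So P(black next | data) = Σ P(black next | H) P(H | data) = (1/2)(8/13) + (1)(5/13) = 9/13.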